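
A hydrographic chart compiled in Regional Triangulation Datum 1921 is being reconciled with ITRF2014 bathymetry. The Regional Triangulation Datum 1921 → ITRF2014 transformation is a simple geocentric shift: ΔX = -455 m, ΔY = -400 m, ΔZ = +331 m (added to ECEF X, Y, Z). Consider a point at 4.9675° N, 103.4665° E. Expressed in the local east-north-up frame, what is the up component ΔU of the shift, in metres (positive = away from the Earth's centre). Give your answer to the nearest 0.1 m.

ΔU = -253.3 m

At φ = 4.9675°, λ = 103.4665°: sin φ = 0.086591, cos φ = 0.996244, sin λ = 0.972506, cos λ = -0.232877.
ΔU = cos φ cos λ·ΔX + cos φ sin λ·ΔY + sin φ·ΔZ = (0.996244)(-0.232877)(-455) + (0.996244)(0.972506)(-400) + (0.086591)(331) = -253.32 m.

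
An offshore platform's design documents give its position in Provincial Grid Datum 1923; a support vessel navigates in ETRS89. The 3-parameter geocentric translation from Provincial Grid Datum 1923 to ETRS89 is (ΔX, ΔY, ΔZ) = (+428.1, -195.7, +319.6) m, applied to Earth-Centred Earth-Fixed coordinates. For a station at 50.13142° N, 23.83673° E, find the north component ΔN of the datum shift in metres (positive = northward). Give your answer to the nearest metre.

ΔN = -35 m

The local north axis is (−sin φ cos λ, −sin φ sin λ, cos φ), giving ΔN = -300.547 + 60.702 + 204.873 = -34.97 m.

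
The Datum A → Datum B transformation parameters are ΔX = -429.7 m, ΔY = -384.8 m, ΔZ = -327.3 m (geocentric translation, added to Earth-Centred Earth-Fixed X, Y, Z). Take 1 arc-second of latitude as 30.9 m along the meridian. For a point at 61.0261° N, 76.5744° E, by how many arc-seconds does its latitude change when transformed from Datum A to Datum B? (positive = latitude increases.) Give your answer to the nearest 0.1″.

Δφ = 8.3″

sin φ = 0.874840, cos φ = 0.484411, sin λ = 0.972672, cos λ = 0.232183.
North component: ΔN = −sin φ cos λ·ΔX − sin φ sin λ·ΔY + cos φ·ΔZ = −(0.874840)(0.232183)(-429.7) − (0.874840)(0.972672)(-384.8) + (0.484411)(-327.3) = 256.17 m.
1° of latitude spans 3600 × 30.90 = 111240 m, so Δφ = 256.17 / 111240 × 3600 = 8.290″.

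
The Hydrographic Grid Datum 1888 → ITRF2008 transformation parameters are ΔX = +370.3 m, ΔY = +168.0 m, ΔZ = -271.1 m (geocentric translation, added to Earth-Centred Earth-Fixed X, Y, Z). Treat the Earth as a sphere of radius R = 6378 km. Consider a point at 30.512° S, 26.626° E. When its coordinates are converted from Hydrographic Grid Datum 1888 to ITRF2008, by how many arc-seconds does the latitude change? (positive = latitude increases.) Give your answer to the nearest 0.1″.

sin φ = -0.507719, cos φ = 0.861523, sin λ = 0.448165, cos λ = 0.893951.
North component: ΔN = −sin φ cos λ·ΔX − sin φ sin λ·ΔY + cos φ·ΔZ = −(-0.507719)(0.893951)(370.3) − (-0.507719)(0.448165)(168.0) + (0.861523)(-271.1) = -27.26 m.
1° of latitude spans πR/180 = 111317 m, so Δφ = -27.26 / 111317 × 3600 = -0.882″.

Δφ = -0.9″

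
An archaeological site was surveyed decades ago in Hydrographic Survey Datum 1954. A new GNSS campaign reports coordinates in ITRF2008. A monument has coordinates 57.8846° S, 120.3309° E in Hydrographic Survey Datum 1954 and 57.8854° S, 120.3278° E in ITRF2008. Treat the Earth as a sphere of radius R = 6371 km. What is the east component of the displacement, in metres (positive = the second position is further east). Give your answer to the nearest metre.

Δφ = -57.8854° − -57.8846° = -0.0008°; Δλ = 120.3278° − 120.3309° = -0.0031°.
1° along a meridian = πR/180 = 111195 m.
ΔN = Δφ × 111195 = -89.0 m; ΔE = Δλ × 111195 × cos(-57.8846°) = -0.0031 × 111195 × 0.531626 = -183.3 m.

ΔE = -183 m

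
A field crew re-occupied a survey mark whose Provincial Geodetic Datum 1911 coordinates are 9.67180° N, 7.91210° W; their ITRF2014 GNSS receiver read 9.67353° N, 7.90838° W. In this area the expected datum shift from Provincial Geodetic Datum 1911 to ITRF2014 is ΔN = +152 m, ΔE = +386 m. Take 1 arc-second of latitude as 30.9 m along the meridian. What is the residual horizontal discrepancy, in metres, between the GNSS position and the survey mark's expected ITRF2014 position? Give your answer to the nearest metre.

Observed coordinate differences: Δφ = +0.00173°, Δλ = +0.00372°.
Converting to metres (1° lat = 111240 m, cos φ = 0.985786): observed ΔN = 192.4 m, observed ΔE = 407.9 m.
Subtracting the expected shift leaves a residual of 192.4 − (152) = 40.4 m north and 407.9 − (386) = 21.9 m east.
Residual distance = √(40.4² + 21.9²) = 46.0 m.

46 m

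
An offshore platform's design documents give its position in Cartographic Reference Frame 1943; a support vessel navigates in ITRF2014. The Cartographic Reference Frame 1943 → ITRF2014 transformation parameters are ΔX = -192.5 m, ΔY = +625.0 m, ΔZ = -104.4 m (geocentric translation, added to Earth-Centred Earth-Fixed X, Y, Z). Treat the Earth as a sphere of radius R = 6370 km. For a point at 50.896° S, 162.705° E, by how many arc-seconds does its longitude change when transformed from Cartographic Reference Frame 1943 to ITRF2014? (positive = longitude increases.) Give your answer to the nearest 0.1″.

Δλ = -27.7″

sin φ = -0.776002, cos φ = 0.630730, sin λ = 0.297292, cos λ = -0.954787.
East component: ΔE = −sin λ·ΔX + cos λ·ΔY = −(0.297292)(-192.5) + (-0.954787)(625.0) = -539.51 m.
1° of latitude spans πR/180 = 111177 m; at latitude φ, 1° of longitude spans that × cos φ = 70123.0 m, so Δλ = -539.51 / 70123.0 × 3600 = -27.698″.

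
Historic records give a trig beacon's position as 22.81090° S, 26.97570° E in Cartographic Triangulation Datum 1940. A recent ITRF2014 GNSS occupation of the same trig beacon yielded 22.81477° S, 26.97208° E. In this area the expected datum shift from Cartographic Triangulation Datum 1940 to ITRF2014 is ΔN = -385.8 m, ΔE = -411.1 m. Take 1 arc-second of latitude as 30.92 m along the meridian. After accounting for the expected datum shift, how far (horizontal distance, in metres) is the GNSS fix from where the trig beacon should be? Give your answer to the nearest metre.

Observed coordinate differences: Δφ = -0.00387°, Δλ = -0.00362°.
Converting to metres (1° lat = 111312 m, cos φ = 0.921789): observed ΔN = -430.8 m, observed ΔE = -371.4 m.
Subtracting the expected shift leaves a residual of -430.8 − (-385.8) = -45.0 m north and -371.4 − (-411.1) = 39.7 m east.
Residual distance = √((-45.0)² + 39.7²) = 60.0 m.

60 m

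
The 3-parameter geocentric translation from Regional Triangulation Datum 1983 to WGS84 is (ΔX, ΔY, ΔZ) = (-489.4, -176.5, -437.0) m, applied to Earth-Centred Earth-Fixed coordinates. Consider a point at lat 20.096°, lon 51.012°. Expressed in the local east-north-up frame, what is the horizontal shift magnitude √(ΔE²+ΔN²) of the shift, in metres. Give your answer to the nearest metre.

The local east axis at (φ, λ) is (−sin λ, cos λ, 0), so ΔE = −sin(51.012°)·(-489.4) + cos(51.012°)·(-176.5) = 269.35 m.
The local north axis is (−sin φ cos λ, −sin φ sin λ, cos φ), giving ΔN = 105.796 + 47.138 − 410.395 = -257.46 m.
Horizontal magnitude = √(ΔE² + ΔN²) = √(269.35² + (-257.46)²) = 372.61 m.

373 m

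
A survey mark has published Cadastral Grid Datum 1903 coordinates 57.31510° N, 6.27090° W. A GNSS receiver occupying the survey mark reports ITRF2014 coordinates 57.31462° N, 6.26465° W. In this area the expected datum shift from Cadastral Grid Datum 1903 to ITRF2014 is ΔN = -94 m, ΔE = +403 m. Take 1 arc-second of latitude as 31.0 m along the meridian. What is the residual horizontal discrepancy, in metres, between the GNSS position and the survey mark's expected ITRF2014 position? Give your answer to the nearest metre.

48 m

Observed coordinate differences: Δφ = -0.00048°, Δλ = +0.00625°.
Converting to metres (1° lat = 111600 m, cos φ = 0.540019): observed ΔN = -53.6 m, observed ΔE = 376.7 m.
Subtracting the expected shift leaves a residual of -53.6 − (-94) = 40.4 m north and 376.7 − (403) = -26.3 m east.
Residual distance = √(40.4² + (-26.3)²) = 48.3 m.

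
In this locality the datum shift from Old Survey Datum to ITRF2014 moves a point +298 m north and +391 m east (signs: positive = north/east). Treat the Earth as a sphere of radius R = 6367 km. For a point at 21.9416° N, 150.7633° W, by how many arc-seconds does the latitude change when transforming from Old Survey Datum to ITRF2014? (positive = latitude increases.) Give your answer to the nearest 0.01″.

On a sphere of radius R, 1 rad of latitude = R, so Δφ = ΔN / R = 298.0 / 6367000 = 4.6804e-05 rad = 9.654″.

Δφ = 9.65″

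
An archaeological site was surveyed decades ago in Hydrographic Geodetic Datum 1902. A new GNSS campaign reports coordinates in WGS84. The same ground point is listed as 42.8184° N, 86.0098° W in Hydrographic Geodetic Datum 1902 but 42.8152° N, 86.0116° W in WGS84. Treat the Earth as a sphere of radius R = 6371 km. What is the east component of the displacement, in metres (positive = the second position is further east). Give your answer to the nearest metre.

Δφ = 42.8152° − 42.8184° = -0.0032°; Δλ = -86.0116° − -86.0098° = -0.0018°.
1° along a meridian = πR/180 = 111195 m.
ΔN = Δφ × 111195 = -355.8 m; ΔE = Δλ × 111195 × cos(42.8184°) = -0.0018 × 111195 × 0.733512 = -146.8 m.

ΔE = -147 m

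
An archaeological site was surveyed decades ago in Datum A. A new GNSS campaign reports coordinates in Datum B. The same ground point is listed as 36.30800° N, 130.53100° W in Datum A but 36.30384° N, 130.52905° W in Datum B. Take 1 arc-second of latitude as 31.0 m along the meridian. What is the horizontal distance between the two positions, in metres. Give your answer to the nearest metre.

496 m

Δφ = 36.30384° − 36.30800° = -0.00416°; Δλ = -130.52905° − -130.53100° = +0.00195°.
1° of latitude = 3600 × 31.00 = 111600 m.
ΔN = Δφ × 111600 = -464.3 m; ΔE = Δλ × 111600 × cos(36.30800°) = +0.00195 × 111600 × 0.805846 = 175.4 m.
Distance = √(ΔE² + ΔN²) = √(175.4² + (-464.3)²) = 496.3 m.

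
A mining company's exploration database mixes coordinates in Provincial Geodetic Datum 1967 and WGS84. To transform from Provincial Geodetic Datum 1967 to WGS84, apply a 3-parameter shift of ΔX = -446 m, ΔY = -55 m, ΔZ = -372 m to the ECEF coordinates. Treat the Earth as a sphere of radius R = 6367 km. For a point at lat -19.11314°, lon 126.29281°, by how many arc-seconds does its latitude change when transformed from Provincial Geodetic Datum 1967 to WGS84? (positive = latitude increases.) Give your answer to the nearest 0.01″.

Δφ = -9.06″

sin φ = -0.327435, cos φ = 0.944874, sin λ = 0.806003, cos λ = -0.591912.
North component: ΔN = −sin φ cos λ·ΔX − sin φ sin λ·ΔY + cos φ·ΔZ = −(-0.327435)(-0.591912)(-446) − (-0.327435)(0.806003)(-55) + (0.944874)(-372) = -279.57 m.
1° of latitude spans πR/180 = 111125 m, so Δφ = -279.57 / 111125 × 3600 = -9.057″.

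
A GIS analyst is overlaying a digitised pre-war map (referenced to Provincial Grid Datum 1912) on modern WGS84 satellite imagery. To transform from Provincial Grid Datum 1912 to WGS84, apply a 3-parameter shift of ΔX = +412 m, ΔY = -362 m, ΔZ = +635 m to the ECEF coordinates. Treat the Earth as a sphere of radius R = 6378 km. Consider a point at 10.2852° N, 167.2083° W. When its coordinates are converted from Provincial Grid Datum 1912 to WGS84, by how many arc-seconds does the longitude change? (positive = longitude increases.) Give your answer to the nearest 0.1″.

Δλ = 14.6″

sin φ = 0.178548, cos φ = 0.983931, sin λ = -0.221407, cos λ = -0.975181.
East component: ΔE = −sin λ·ΔX + cos λ·ΔY = −(-0.221407)(412) + (-0.975181)(-362) = 444.24 m.
1° of latitude spans πR/180 = 111317 m; at latitude φ, 1° of longitude spans that × cos φ = 109528.4 m, so Δλ = 444.24 / 109528.4 × 3600 = 14.601″.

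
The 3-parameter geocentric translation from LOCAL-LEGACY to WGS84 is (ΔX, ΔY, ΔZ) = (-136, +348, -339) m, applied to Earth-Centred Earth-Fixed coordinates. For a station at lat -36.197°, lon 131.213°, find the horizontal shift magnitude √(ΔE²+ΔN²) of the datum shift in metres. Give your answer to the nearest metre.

The local east axis at (φ, λ) is (−sin λ, cos λ, 0), so ΔE = −sin(131.213°)·(-136) + cos(131.213°)·348 = -126.98 m.
The local north axis is (−sin φ cos λ, −sin φ sin λ, cos φ), giving ΔN = 52.917 + 154.603 − 273.570 = -66.05 m.
Horizontal magnitude = √(ΔE² + ΔN²) = √((-126.98)² + (-66.05)²) = 143.13 m.

143 m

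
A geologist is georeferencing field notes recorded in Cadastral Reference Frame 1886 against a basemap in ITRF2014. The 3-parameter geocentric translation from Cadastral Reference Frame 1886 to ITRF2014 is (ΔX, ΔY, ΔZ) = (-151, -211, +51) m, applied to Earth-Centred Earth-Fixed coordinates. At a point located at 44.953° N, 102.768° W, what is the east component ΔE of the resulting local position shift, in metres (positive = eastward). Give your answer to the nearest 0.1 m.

ΔE = -100.6 m

The local east axis at (φ, λ) is (−sin λ, cos λ, 0), so ΔE = −sin(-102.768°)·(-151) + cos(-102.768°)·(-211) = -100.63 m.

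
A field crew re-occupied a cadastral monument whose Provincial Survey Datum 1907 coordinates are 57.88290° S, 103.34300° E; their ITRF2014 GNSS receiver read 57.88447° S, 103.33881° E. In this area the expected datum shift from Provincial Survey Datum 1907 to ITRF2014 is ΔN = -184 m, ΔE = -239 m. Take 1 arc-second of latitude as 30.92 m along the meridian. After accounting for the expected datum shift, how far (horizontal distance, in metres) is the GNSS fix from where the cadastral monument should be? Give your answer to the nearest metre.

Observed coordinate differences: Δφ = -0.00157°, Δλ = -0.00419°.
Converting to metres (1° lat = 111312 m, cos φ = 0.531651): observed ΔN = -174.8 m, observed ΔE = -248.0 m.
Subtracting the expected shift leaves a residual of -174.8 − (-184) = 9.2 m north and -248.0 − (-239) = -9.0 m east.
Residual distance = √(9.2² + (-9.0)²) = 12.9 m.

13 m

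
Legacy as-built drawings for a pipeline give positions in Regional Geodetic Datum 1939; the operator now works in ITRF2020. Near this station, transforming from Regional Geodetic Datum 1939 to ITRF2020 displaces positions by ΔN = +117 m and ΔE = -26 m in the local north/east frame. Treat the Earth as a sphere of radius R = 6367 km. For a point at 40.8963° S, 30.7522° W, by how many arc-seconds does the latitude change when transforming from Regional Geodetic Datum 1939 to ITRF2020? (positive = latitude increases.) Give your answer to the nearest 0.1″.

Δφ = 3.8″

On a sphere of radius R, 1 rad of latitude = R, so Δφ = ΔN / R = 117.0 / 6367000 = 1.8376e-05 rad = 3.790″.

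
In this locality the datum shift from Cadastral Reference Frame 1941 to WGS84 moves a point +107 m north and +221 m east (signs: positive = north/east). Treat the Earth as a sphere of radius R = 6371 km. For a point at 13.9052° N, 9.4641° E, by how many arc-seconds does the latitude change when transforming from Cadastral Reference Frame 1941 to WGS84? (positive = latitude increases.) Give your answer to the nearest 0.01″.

Δφ = 3.46″

On a sphere of radius R, 1 rad of latitude = R, so Δφ = ΔN / R = 107.0 / 6371000 = 1.6795e-05 rad = 3.464″.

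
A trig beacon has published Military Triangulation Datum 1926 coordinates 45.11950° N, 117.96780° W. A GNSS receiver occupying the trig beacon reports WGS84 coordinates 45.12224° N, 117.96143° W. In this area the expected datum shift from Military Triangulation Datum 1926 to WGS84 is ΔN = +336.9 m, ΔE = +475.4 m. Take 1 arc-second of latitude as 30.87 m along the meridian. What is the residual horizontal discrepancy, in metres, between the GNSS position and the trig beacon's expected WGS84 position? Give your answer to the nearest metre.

40 m

Observed coordinate differences: Δφ = +0.00274°, Δλ = +0.00637°.
Converting to metres (1° lat = 111132 m, cos φ = 0.705630): observed ΔN = 304.5 m, observed ΔE = 499.5 m.
Subtracting the expected shift leaves a residual of 304.5 − (336.9) = -32.4 m north and 499.5 − (475.4) = 24.1 m east.
Residual distance = √((-32.4)² + 24.1²) = 40.4 m.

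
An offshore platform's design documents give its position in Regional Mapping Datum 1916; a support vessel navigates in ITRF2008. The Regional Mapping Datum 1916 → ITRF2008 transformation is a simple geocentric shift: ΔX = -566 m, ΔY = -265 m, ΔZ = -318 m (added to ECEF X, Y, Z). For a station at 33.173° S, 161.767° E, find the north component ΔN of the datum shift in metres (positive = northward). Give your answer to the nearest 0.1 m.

ΔN = -17.4 m

The local north axis is (−sin φ cos λ, −sin φ sin λ, cos φ), giving ΔN = 294.148 − 45.368 − 266.173 = -17.39 m.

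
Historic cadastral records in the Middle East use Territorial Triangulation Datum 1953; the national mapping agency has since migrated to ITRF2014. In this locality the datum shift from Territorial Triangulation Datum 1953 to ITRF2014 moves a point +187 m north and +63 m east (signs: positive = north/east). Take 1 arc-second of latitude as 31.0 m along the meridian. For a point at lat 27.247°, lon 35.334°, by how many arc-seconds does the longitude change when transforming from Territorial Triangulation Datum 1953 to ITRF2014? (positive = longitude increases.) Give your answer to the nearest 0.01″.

At latitude 27.247°, cos φ = 0.889041.
1″ of longitude at this latitude = 31.00 × cos φ = 27.5603 m, so Δλ = 63.0 / 27.5603 = 2.286″.

Δλ = 2.29″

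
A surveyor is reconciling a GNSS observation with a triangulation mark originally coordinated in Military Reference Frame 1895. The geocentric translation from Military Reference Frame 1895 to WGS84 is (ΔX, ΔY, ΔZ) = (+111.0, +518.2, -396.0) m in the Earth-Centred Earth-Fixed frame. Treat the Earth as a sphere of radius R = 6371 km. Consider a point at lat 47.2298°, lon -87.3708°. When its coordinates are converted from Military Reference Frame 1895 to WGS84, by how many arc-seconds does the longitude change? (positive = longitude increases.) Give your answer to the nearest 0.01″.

sin φ = 0.734083, cos φ = 0.679060, sin λ = -0.998947, cos λ = 0.045872.
East component: ΔE = −sin λ·ΔX + cos λ·ΔY = −(-0.998947)(111.0) + (0.045872)(518.2) = 134.65 m.
1° of latitude spans πR/180 = 111195 m; at latitude φ, 1° of longitude spans that × cos φ = 75508.0 m, so Δλ = 134.65 / 75508.0 × 3600 = 6.420″.

Δλ = 6.42″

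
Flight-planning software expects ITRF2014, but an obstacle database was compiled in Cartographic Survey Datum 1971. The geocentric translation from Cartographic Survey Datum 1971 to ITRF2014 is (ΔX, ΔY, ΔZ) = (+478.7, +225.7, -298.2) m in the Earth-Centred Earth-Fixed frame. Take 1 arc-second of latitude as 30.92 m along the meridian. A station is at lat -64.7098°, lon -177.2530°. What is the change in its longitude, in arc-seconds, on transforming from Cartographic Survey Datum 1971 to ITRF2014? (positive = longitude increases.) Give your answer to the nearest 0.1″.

Δλ = -15.3″

sin φ = -0.904156, cos φ = 0.427203, sin λ = -0.047926, cos λ = -0.998851.
East component: ΔE = −sin λ·ΔX + cos λ·ΔY = −(-0.047926)(478.7) + (-0.998851)(225.7) = -202.50 m.
1° of latitude spans 3600 × 30.92 = 111312 m; at latitude φ, 1° of longitude spans that × cos φ = 47552.8 m, so Δλ = -202.50 / 47552.8 × 3600 = -15.330″.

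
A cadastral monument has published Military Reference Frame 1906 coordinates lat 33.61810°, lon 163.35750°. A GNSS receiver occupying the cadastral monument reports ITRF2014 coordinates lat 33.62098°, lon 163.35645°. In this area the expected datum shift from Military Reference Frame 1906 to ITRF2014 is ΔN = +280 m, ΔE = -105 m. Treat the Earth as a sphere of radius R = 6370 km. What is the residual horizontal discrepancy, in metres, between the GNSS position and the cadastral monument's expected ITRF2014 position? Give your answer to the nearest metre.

41 m

Observed coordinate differences: Δφ = +0.00288°, Δλ = -0.00105°.
Converting to metres (1° lat = 111177 m, cos φ = 0.832746): observed ΔN = 320.2 m, observed ΔE = -97.2 m.
Subtracting the expected shift leaves a residual of 320.2 − (280) = 40.2 m north and -97.2 − (-105) = 7.8 m east.
Residual distance = √(40.2² + 7.8²) = 40.9 m.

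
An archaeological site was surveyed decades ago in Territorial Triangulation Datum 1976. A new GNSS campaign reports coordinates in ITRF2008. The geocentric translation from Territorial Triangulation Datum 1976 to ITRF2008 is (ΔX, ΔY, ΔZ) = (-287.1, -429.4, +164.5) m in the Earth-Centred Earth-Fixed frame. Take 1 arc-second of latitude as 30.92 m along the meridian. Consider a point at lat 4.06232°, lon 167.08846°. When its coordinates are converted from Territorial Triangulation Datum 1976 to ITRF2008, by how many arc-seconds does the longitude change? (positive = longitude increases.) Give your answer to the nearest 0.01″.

sin φ = 0.070841, cos φ = 0.997488, sin λ = 0.223446, cos λ = -0.974716.
East component: ΔE = −sin λ·ΔX + cos λ·ΔY = −(0.223446)(-287.1) + (-0.974716)(-429.4) = 482.69 m.
1° of latitude spans 3600 × 30.92 = 111312 m; at latitude φ, 1° of longitude spans that × cos φ = 111032.3 m, so Δλ = 482.69 / 111032.3 × 3600 = 15.650″.

Δλ = 15.65″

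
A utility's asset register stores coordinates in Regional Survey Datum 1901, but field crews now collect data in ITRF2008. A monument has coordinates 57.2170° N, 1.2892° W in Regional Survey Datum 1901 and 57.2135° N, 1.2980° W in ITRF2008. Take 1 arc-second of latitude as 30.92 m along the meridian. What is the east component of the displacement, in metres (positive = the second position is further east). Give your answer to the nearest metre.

ΔE = -530 m

Δφ = 57.2135° − 57.2170° = -0.0035°; Δλ = -1.2980° − -1.2892° = -0.0088°.
1° of latitude = 3600 × 30.92 = 111312 m.
ΔN = Δφ × 111312 = -389.6 m; ΔE = Δλ × 111312 × cos(57.2170°) = -0.0088 × 111312 × 0.541459 = -530.4 m.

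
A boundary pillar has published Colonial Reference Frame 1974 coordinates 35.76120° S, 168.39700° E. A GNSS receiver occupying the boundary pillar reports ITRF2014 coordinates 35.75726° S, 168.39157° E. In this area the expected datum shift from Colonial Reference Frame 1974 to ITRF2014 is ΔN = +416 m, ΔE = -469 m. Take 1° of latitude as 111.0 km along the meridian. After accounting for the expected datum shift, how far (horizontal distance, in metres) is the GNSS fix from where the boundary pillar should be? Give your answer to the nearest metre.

29 m

Observed coordinate differences: Δφ = +0.00394°, Δλ = -0.00543°.
Converting to metres (1° lat = 111000 m, cos φ = 0.811460): observed ΔN = 437.3 m, observed ΔE = -489.1 m.
Subtracting the expected shift leaves a residual of 437.3 − (416) = 21.3 m north and -489.1 − (-469) = -20.1 m east.
Residual distance = √(21.3² + (-20.1)²) = 29.3 m.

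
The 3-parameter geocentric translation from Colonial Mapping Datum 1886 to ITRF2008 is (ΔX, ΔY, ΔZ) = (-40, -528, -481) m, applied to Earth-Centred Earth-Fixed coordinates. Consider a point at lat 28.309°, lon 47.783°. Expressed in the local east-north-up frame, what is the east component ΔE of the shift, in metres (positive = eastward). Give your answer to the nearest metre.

At φ = 28.309°, λ = 47.783°: sin φ = 0.474227, cos φ = 0.880403, sin λ = 0.740605, cos λ = 0.671940.
ΔE = −sin λ·ΔX + cos λ·ΔY = −(0.740605)·(-40) + (0.671940)·(-528) = -325.16 m.

ΔE = -325 m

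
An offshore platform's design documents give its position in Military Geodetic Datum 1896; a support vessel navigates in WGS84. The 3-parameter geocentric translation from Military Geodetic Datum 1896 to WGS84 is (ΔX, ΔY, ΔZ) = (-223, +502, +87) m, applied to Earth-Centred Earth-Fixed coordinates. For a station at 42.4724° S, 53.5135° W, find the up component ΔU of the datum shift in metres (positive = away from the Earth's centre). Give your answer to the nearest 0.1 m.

ΔU = -454.3 m

The local up (radial) axis is (cos φ cos λ, cos φ sin λ, sin φ), giving ΔU = -97.809 − 297.701 − 58.745 = -454.26 m.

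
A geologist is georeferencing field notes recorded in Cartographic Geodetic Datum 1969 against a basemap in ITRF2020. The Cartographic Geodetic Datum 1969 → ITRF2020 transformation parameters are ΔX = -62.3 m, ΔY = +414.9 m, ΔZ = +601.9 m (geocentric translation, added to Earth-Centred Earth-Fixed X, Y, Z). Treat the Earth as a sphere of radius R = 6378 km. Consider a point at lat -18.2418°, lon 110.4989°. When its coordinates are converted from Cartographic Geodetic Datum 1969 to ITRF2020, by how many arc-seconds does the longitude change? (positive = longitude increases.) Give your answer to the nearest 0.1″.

sin φ = -0.313028, cos φ = 0.949744, sin λ = 0.936679, cos λ = -0.350189.
East component: ΔE = −sin λ·ΔX + cos λ·ΔY = −(0.936679)(-62.3) + (-0.350189)(414.9) = -86.94 m.
1° of latitude spans πR/180 = 111317 m; at latitude φ, 1° of longitude spans that × cos φ = 105722.7 m, so Δλ = -86.94 / 105722.7 × 3600 = -2.960″.

Δλ = -3.0″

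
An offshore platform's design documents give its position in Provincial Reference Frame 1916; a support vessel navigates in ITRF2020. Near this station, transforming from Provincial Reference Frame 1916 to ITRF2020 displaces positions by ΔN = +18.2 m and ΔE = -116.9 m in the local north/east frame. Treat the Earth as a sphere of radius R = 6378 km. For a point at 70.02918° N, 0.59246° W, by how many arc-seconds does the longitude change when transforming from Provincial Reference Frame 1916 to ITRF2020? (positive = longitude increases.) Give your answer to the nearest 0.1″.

At latitude 70.02918°, cos φ = 0.341542.
One radian of longitude at latitude φ spans R cos φ, so Δλ = ΔE / (R cos φ) = -116.9 / (6378000 × 0.341542) = -5.3664e-05 rad = -11.069″.

Δλ = -11.1″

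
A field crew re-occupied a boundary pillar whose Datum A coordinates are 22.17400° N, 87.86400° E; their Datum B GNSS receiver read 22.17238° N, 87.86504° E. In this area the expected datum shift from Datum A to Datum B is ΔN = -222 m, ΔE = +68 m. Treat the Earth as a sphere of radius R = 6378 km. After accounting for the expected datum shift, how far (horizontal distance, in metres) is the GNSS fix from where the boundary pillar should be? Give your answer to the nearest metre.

Observed coordinate differences: Δφ = -0.00162°, Δλ = +0.00104°.
Converting to metres (1° lat = 111317 m, cos φ = 0.926042): observed ΔN = -180.3 m, observed ΔE = 107.2 m.
Subtracting the expected shift leaves a residual of -180.3 − (-222) = 41.7 m north and 107.2 − (68) = 39.2 m east.
Residual distance = √(41.7² + 39.2²) = 57.2 m.

57 m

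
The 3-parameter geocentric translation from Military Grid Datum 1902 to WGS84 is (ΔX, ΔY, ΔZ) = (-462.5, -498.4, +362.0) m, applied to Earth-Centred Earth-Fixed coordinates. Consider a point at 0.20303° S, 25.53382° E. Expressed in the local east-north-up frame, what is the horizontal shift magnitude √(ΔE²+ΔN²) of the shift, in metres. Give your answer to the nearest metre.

438 m

At φ = -0.20303°, λ = 25.53382°: sin φ = -0.003544, cos φ = 0.999994, sin λ = 0.431044, cos λ = 0.902331.
ΔE = −sin λ·ΔX + cos λ·ΔY = −(0.431044)·(-462.5) + (0.902331)·(-498.4) = -250.36 m.
ΔN = −sin φ cos λ·ΔX − sin φ sin λ·ΔY + cos φ·ΔZ = −(-0.003544)(0.902331)(-462.5) − (-0.003544)(0.431044)(-498.4) + (0.999994)(362.0) = 359.76 m.
Horizontal magnitude = √(ΔE² + ΔN²) = √((-250.36)² + 359.76²) = 438.30 m.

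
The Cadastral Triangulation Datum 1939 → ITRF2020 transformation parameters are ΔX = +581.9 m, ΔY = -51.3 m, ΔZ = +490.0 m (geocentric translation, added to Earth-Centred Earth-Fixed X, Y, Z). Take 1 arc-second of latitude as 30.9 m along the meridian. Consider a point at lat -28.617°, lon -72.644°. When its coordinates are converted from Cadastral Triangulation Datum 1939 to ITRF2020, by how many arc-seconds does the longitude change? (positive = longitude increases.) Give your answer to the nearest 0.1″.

Δλ = 19.9″

sin φ = -0.478952, cos φ = 0.877841, sin λ = -0.954470, cos λ = 0.298308.
East component: ΔE = −sin λ·ΔX + cos λ·ΔY = −(-0.954470)(581.9) + (0.298308)(-51.3) = 540.10 m.
1° of latitude spans 3600 × 30.90 = 111240 m; at latitude φ, 1° of longitude spans that × cos φ = 97651.0 m, so Δλ = 540.10 / 97651.0 × 3600 = 19.911″.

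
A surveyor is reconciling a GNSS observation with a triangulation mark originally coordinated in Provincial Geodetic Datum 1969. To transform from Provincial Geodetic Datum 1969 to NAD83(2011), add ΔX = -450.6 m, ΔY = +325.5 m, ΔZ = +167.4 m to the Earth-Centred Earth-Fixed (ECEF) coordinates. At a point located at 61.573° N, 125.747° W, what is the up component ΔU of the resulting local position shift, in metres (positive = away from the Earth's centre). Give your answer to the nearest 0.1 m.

ΔU = 146.8 m

The local up (radial) axis is (cos φ cos λ, cos φ sin λ, sin φ), giving ΔU = 125.314 − 125.759 + 147.216 = 146.77 m.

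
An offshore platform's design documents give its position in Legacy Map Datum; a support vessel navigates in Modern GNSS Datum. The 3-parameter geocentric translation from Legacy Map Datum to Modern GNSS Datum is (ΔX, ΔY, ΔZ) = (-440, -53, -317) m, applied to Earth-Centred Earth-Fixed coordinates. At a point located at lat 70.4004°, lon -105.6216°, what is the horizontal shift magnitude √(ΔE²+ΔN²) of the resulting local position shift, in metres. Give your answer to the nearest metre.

488 m

The local east axis at (φ, λ) is (−sin λ, cos λ, 0), so ΔE = −sin(-105.6216°)·(-440) + cos(-105.6216°)·(-53) = -409.47 m.
The local north axis is (−sin φ cos λ, −sin φ sin λ, cos φ), giving ΔN = -111.619 − 48.085 − 106.336 = -266.04 m.
Horizontal magnitude = √(ΔE² + ΔN²) = √((-409.47)² + (-266.04)²) = 488.31 m.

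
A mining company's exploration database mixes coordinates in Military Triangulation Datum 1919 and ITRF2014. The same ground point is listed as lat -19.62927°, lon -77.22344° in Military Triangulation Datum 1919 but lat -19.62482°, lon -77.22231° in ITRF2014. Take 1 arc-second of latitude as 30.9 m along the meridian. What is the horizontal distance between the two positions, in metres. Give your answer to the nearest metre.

Δφ = -19.62482° − -19.62927° = +0.00445°; Δλ = -77.22231° − -77.22344° = +0.00113°.
1° of latitude = 3600 × 30.90 = 111240 m.
ΔN = Δφ × 111240 = 495.0 m; ΔE = Δλ × 111240 × cos(-19.62927°) = +0.00113 × 111240 × 0.941886 = 118.4 m.
Distance = √(ΔE² + ΔN²) = √(118.4² + 495.0²) = 509.0 m.

509 m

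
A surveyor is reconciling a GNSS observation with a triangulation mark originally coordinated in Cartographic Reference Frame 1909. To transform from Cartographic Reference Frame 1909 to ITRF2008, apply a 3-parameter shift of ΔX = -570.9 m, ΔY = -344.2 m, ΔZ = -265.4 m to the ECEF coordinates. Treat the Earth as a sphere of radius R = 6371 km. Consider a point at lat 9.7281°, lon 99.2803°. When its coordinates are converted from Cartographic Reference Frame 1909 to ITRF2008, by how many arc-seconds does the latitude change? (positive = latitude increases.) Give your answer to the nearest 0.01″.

sin φ = 0.168973, cos φ = 0.985621, sin λ = 0.986911, cos λ = -0.161265.
North component: ΔN = −sin φ cos λ·ΔX − sin φ sin λ·ΔY + cos φ·ΔZ = −(0.168973)(-0.161265)(-570.9) − (0.168973)(0.986911)(-344.2) + (0.985621)(-265.4) = -219.74 m.
1° of latitude spans πR/180 = 111195 m, so Δφ = -219.74 / 111195 × 3600 = -7.114″.

Δφ = -7.11″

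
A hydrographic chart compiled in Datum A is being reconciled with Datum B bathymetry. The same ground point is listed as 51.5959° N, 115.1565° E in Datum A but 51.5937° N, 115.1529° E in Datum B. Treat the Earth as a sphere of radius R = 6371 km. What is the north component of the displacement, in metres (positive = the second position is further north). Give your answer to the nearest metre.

Δφ = 51.5937° − 51.5959° = -0.0022°; Δλ = 115.1529° − 115.1565° = -0.0036°.
1° along a meridian = πR/180 = 111195 m.
ΔN = Δφ × 111195 = -244.6 m; ΔE = Δλ × 111195 × cos(51.5959°) = -0.0036 × 111195 × 0.621204 = -248.7 m.

ΔN = -245 m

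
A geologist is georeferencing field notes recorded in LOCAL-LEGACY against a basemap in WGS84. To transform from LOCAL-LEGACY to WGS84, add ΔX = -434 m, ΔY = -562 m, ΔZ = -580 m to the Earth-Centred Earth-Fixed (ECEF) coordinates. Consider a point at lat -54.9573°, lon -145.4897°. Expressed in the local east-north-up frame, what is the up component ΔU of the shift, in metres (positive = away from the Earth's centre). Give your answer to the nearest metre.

At φ = -54.9573°, λ = -145.4897°: sin φ = -0.818724, cos φ = 0.574187, sin λ = -0.566554, cos λ = -0.824024.
ΔU = cos φ cos λ·ΔX + cos φ sin λ·ΔY + sin φ·ΔZ = (0.574187)(-0.824024)(-434) + (0.574187)(-0.566554)(-562) + (-0.818724)(-580) = 863.03 m.

ΔU = 863 m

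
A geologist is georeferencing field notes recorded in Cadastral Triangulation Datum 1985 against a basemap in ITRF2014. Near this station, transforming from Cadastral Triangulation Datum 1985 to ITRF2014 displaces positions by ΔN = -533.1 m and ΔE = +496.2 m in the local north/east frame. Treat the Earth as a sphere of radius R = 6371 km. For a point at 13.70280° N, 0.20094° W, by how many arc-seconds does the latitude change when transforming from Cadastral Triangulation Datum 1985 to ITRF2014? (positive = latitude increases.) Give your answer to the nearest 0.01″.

Δφ = -17.26″

On a sphere of radius R, 1 rad of latitude = R, so Δφ = ΔN / R = -533.1 / 6371000 = -8.3676e-05 rad = -17.259″.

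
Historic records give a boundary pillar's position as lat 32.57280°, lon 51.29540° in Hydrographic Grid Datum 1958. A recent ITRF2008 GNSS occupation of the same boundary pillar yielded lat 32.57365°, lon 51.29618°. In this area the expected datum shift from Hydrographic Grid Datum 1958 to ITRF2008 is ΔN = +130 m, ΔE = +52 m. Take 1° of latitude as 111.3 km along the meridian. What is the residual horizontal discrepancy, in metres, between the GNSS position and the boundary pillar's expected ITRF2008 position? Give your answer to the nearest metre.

Observed coordinate differences: Δφ = +0.00085°, Δλ = +0.00078°.
Converting to metres (1° lat = 111300 m, cos φ = 0.842708): observed ΔN = 94.6 m, observed ΔE = 73.2 m.
Subtracting the expected shift leaves a residual of 94.6 − (130) = -35.4 m north and 73.2 − (52) = 21.2 m east.
Residual distance = √((-35.4)² + 21.2²) = 41.2 m.

41 m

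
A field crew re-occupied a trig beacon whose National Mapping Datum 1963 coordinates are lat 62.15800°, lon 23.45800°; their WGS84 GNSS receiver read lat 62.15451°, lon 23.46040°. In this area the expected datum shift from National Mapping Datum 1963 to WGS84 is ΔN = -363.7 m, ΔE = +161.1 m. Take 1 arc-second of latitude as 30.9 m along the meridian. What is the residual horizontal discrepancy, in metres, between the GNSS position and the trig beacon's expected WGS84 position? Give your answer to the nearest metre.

44 m

Observed coordinate differences: Δφ = -0.00349°, Δλ = +0.00240°.
Converting to metres (1° lat = 111240 m, cos φ = 0.467035): observed ΔN = -388.2 m, observed ΔE = 124.7 m.
Subtracting the expected shift leaves a residual of -388.2 − (-363.7) = -24.5 m north and 124.7 − (161.1) = -36.4 m east.
Residual distance = √((-24.5)² + (-36.4)²) = 43.9 m.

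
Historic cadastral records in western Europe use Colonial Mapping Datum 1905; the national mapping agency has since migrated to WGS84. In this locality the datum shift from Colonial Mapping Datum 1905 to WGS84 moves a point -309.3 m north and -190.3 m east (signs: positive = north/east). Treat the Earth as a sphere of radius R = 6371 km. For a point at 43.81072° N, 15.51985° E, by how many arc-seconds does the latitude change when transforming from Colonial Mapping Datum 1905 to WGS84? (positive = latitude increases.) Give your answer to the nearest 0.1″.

Δφ = -10.0″

On a sphere of radius R, 1 rad of latitude = R, so Δφ = ΔN / R = -309.3 / 6371000 = -4.8548e-05 rad = -10.014″.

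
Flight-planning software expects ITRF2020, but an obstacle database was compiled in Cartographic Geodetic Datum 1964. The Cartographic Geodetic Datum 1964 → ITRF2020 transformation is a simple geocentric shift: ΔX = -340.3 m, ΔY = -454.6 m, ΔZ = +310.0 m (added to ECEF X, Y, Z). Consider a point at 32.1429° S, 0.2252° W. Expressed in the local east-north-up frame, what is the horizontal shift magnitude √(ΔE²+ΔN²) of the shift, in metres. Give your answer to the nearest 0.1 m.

At φ = -32.1429°, λ = -0.2252°: sin φ = -0.532033, cos φ = 0.846724, sin λ = -0.003930, cos λ = 0.999992.
ΔE = −sin λ·ΔX + cos λ·ΔY = −(-0.003930)·(-340.3) + (0.999992)·(-454.6) = -455.93 m.
ΔN = −sin φ cos λ·ΔX − sin φ sin λ·ΔY + cos φ·ΔZ = −(-0.532033)(0.999992)(-340.3) − (-0.532033)(-0.003930)(-454.6) + (0.846724)(310.0) = 82.39 m.
Horizontal magnitude = √(ΔE² + ΔN²) = √((-455.93)² + 82.39²) = 463.32 m.

463.3 m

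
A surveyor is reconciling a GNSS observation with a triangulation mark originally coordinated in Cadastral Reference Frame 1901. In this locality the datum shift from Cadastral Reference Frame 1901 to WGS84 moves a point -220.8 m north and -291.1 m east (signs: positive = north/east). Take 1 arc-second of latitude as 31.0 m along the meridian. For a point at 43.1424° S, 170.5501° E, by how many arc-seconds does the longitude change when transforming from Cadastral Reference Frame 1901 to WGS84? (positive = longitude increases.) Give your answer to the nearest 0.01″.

Δλ = -12.87″

At latitude -43.1424°, cos φ = 0.729656.
1″ of longitude at this latitude = 31.00 × cos φ = 22.6193 m, so Δλ = -291.1 / 22.6193 = -12.870″.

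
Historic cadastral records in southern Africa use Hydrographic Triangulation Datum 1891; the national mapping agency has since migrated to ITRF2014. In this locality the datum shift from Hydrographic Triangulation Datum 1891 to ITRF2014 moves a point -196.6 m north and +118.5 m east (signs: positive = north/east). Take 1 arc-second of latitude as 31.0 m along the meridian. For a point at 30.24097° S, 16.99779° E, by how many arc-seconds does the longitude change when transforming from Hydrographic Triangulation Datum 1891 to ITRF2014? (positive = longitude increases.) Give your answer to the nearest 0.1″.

At latitude -30.24097°, cos φ = 0.863915.
1″ of longitude at this latitude = 31.00 × cos φ = 26.7814 m, so Δλ = 118.5 / 26.7814 = 4.425″.

Δλ = 4.4″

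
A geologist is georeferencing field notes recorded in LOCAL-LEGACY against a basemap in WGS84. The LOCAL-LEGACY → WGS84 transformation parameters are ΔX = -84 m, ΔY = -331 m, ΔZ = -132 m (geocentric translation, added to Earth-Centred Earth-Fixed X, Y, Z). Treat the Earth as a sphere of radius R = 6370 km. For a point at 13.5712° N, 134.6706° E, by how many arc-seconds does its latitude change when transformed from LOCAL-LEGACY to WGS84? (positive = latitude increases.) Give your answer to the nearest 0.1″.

Δφ = -2.8″

sin φ = 0.234654, cos φ = 0.972079, sin λ = 0.711160, cos λ = -0.703030.
North component: ΔN = −sin φ cos λ·ΔX − sin φ sin λ·ΔY + cos φ·ΔZ = −(0.234654)(-0.703030)(-84) − (0.234654)(0.711160)(-331) + (0.972079)(-132) = -86.94 m.
1° of latitude spans πR/180 = 111177 m, so Δφ = -86.94 / 111177 × 3600 = -2.815″.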